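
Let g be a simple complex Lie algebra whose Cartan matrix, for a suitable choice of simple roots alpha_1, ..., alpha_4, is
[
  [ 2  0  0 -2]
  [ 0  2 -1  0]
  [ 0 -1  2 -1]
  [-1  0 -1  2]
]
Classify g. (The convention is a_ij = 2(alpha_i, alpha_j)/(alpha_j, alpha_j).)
The matrix has rank 4 with 2's on the diagonal. Reading the off-diagonal entries as Dynkin edges (a single edge where a_ij = a_ji = -1; a double or triple edge where a_ij * a_ji = 2 or 3), the diagram is a chain of 4 nodes with a double edge at one end; the terminal node there is the unique long simple root (C_4). One simple-root ordering that puts it in standard form is (alpha_2, alpha_3, alpha_4, alpha_1). So the algebra is type C_4, i.e. sp(8).

C4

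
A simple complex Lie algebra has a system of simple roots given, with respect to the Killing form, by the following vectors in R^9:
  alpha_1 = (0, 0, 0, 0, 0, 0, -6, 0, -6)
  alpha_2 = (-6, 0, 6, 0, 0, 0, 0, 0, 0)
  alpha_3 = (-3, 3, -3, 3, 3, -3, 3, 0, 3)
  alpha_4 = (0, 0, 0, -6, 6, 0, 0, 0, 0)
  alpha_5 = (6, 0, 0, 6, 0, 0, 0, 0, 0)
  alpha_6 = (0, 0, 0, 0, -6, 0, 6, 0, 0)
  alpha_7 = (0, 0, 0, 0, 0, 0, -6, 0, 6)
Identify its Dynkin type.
E_7

Compute the Cartan integers a_ij = 2(alpha_i, alpha_j)/(alpha_j, alpha_j); the resulting 7x7 Cartan matrix is
[[2, 0, -1, 0, 0, -1, 0], [0, 2, 0, 0, -1, 0, 0], [-1, 0, 2, 0, 0, 0, 0], [0, 0, 0, 2, -1, -1, 0], [0, -1, 0, -1, 2, 0, 0], [-1, 0, 0, -1, 0, 2, -1], [0, 0, 0, 0, 0, -1, 2]].
All simple roots have the same length, so the diagram is simply laced. The associated Dynkin diagram is a chain of 6 nodes with one extra node attached to the third node from one end (E_7), so the type is E_7.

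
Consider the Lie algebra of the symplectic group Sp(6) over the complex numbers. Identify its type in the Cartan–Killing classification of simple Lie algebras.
This is sp(6), which has dimension 6(6+1)/2 = 21 and rank 6/2 = 3. In the classification of classical Lie algebras, the symplectic algebra sp(2n) has type C_n; here n = 3, so the Dynkin diagram is a chain of 3 nodes with a double edge at one end; the terminal node there is the unique long simple root (C_3). Hence the type is C_3.

C_3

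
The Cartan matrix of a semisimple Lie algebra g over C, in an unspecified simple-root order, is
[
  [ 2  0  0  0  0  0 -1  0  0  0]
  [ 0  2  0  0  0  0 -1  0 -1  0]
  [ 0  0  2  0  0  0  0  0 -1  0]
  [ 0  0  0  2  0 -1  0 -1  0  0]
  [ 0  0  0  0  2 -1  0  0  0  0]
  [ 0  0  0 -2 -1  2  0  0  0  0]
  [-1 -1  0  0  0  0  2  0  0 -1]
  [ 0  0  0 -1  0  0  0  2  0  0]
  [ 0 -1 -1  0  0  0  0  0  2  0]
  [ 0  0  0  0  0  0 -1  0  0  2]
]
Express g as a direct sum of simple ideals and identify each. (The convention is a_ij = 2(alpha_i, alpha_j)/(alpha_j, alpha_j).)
The diagram associated to this matrix has two connected components: the simple roots {alpha_1, alpha_2, alpha_3, alpha_7, alpha_9, alpha_10} form a chain of 4 nodes with a fork of two nodes at one end (D_6), and {alpha_4, alpha_5, alpha_6, alpha_8} form a chain of 4 nodes with a double edge between the middle two (F_4). A semisimple Lie algebra decomposes uniquely as the direct sum of simple ideals, one per connected component of its Dynkin diagram, so g ≅ D_6 ⊕ F_4 (dimension 66 + 52 = 118).

D6 ⊕ F4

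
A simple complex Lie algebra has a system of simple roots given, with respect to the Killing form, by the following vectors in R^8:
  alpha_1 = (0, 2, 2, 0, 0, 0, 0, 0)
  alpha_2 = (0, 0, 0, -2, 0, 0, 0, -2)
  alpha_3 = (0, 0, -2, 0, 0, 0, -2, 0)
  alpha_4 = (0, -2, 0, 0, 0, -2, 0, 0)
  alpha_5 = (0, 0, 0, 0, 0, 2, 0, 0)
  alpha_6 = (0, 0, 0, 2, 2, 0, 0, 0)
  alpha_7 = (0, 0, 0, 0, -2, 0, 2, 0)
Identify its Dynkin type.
type B_7

Compute the Cartan integers a_ij = 2(alpha_i, alpha_j)/(alpha_j, alpha_j); the resulting 7x7 Cartan matrix is
[[2, 0, -1, -1, 0, 0, 0], [0, 2, 0, 0, 0, -1, 0], [-1, 0, 2, 0, 0, 0, -1], [-1, 0, 0, 2, -2, 0, 0], [0, 0, 0, -1, 2, 0, 0], [0, -1, 0, 0, 0, 2, -1], [0, 0, -1, 0, 0, -1, 2]].
The roots have two lengths (squared-length ratio 2:1); the short ones are alpha_{5}. The associated Dynkin diagram is a chain of 7 nodes with a double edge at one end; the terminal node there is the unique short simple root (B_7), so the type is B_7 (the algebra so(15)).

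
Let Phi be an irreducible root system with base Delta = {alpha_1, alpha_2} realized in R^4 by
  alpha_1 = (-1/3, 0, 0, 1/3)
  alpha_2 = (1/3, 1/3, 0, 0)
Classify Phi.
Compute the Cartan integers a_ij = 2(alpha_i, alpha_j)/(alpha_j, alpha_j); the resulting 2x2 Cartan matrix is
[[2, -1], [-1, 2]].
All simple roots have the same length, so the diagram is simply laced. The associated Dynkin diagram is a chain of 2 nodes with single edges (A_2), so the type is A_2 (the algebra sl(3)).

A_2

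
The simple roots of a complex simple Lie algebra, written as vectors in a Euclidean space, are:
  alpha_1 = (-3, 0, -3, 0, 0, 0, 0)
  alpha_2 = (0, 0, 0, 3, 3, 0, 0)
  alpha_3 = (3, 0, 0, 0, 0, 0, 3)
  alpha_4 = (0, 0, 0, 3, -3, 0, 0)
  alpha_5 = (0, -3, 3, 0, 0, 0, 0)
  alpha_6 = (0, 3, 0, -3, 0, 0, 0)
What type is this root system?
Compute the Cartan integers a_ij = 2(alpha_i, alpha_j)/(alpha_j, alpha_j); the resulting 6x6 Cartan matrix is
[[2, 0, -1, 0, -1, 0], [0, 2, 0, 0, 0, -1], [-1, 0, 2, 0, 0, 0], [0, 0, 0, 2, 0, -1], [-1, 0, 0, 0, 2, -1], [0, -1, 0, -1, -1, 2]].
All simple roots have the same length, so the diagram is simply laced. The associated Dynkin diagram is a chain of 4 nodes with a fork of two nodes at one end (D_6), so the type is D_6 (the algebra so(12)).

D_6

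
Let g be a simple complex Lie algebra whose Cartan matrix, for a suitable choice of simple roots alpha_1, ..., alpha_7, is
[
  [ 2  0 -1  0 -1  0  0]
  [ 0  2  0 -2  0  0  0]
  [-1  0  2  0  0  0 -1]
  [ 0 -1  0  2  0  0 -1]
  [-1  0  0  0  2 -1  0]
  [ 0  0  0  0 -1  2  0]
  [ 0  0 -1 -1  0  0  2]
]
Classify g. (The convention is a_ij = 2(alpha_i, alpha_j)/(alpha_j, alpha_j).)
The matrix has rank 7 with 2's on the diagonal. Reading the off-diagonal entries as Dynkin edges (a single edge where a_ij = a_ji = -1; a double or triple edge where a_ij * a_ji = 2 or 3), the diagram is a chain of 7 nodes with a double edge at one end; the terminal node there is the unique long simple root (C_7). One simple-root ordering that puts it in standard form is (alpha_6, alpha_5, alpha_1, alpha_3, alpha_7, alpha_4, alpha_2). So the algebra is type C_7, i.e. sp(14).

C_7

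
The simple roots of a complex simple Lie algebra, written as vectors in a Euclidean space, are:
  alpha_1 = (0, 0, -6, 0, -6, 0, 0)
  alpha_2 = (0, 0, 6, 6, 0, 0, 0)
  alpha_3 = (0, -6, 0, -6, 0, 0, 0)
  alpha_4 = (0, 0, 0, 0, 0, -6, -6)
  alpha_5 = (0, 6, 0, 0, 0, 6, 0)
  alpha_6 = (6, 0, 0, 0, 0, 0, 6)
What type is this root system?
type A_6

Compute the Cartan integers a_ij = 2(alpha_i, alpha_j)/(alpha_j, alpha_j); the resulting 6x6 Cartan matrix is
[[2, -1, 0, 0, 0, 0], [-1, 2, -1, 0, 0, 0], [0, -1, 2, 0, -1, 0], [0, 0, 0, 2, -1, -1], [0, 0, -1, -1, 2, 0], [0, 0, 0, -1, 0, 2]].
All simple roots have the same length, so the diagram is simply laced. The associated Dynkin diagram is a chain of 6 nodes with single edges (A_6), so the type is A_6 (the algebra sl(7)).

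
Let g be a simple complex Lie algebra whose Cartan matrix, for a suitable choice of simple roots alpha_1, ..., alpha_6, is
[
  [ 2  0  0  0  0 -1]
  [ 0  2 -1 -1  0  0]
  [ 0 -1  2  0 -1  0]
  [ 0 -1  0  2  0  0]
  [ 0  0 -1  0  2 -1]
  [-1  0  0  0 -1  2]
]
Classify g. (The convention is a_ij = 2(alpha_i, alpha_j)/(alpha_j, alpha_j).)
The matrix has rank 6 with 2's on the diagonal. Reading the off-diagonal entries as Dynkin edges (a single edge where a_ij = a_ji = -1; a double or triple edge where a_ij * a_ji = 2 or 3), the diagram is a chain of 6 nodes with single edges (A_6). One simple-root ordering that puts it in standard form is (alpha_4, alpha_2, alpha_3, alpha_5, alpha_6, alpha_1). So the algebra is type A_6, i.e. sl(7).

A_6 (sl(7))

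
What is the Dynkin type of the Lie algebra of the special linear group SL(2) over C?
type A_1

This is sl(2), which has dimension 2^2 - 1 = 3 and rank 2 - 1 = 1 (a Cartan subalgebra is the diagonal traceless matrices). In the classification of classical Lie algebras, the special linear algebra sl(n+1) has type A_n; here n = 1, so the Dynkin diagram is a chain of 1 nodes with single edges (A_1). Hence the type is A_1.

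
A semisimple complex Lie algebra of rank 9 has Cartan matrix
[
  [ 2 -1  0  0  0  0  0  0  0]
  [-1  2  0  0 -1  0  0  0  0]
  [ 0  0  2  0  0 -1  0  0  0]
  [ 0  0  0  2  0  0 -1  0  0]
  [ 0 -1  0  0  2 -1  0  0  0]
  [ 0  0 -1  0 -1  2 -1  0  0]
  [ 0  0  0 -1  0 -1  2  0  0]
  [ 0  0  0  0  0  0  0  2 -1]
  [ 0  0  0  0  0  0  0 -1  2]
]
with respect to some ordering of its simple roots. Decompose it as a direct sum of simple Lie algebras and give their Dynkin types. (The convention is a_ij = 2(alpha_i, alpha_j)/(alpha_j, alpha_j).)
A2 ⊕ E7

The diagram associated to this matrix has two connected components: the simple roots {alpha_8, alpha_9} form a chain of 2 nodes with single edges (A_2), and {alpha_1, alpha_2, alpha_3, alpha_4, alpha_5, alpha_6, alpha_7} form a chain of 6 nodes with one extra node attached to the third node from one end (E_7). A semisimple Lie algebra decomposes uniquely as the direct sum of simple ideals, one per connected component of its Dynkin diagram, so g ≅ A_2 ⊕ E_7 (dimension 8 + 133 = 141).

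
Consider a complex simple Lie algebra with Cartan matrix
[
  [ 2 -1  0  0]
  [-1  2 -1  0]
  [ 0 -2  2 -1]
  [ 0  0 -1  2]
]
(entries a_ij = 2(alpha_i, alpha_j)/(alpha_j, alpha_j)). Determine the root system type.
F4

The matrix has rank 4 with 2's on the diagonal. Reading the off-diagonal entries as Dynkin edges (a single edge where a_ij = a_ji = -1; a double or triple edge where a_ij * a_ji = 2 or 3), the diagram is a chain of 4 nodes with a double edge between the middle two (F_4). One simple-root ordering that puts it in standard form is (alpha_4, alpha_3, alpha_2, alpha_1). So the algebra is type F_4.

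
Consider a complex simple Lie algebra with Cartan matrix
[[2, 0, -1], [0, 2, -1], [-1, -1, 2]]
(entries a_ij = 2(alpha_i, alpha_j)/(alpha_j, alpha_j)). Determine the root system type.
A_3

The matrix has rank 3 with 2's on the diagonal. Reading the off-diagonal entries as Dynkin edges (a single edge where a_ij = a_ji = -1; a double or triple edge where a_ij * a_ji = 2 or 3), the diagram is a chain of 3 nodes with single edges (A_3). One simple-root ordering that puts it in standard form is (alpha_2, alpha_3, alpha_1). So the algebra is type A_3, i.e. sl(4).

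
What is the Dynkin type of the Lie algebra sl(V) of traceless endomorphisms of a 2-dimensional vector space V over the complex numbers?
This is sl(2), which has dimension 2^2 - 1 = 3 and rank 2 - 1 = 1 (a Cartan subalgebra is the diagonal traceless matrices). In the classification of classical Lie algebras, the special linear algebra sl(n+1) has type A_n; here n = 1, so the Dynkin diagram is a chain of 1 nodes with single edges (A_1). Hence the type is A_1.

A1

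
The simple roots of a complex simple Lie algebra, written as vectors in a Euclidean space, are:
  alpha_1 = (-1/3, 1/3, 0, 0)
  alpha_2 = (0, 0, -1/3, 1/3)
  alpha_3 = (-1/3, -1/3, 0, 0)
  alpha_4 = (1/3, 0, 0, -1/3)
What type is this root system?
type D_4

Compute the Cartan integers a_ij = 2(alpha_i, alpha_j)/(alpha_j, alpha_j); the resulting 4x4 Cartan matrix is
[[2, 0, 0, -1], [0, 2, 0, -1], [0, 0, 2, -1], [-1, -1, -1, 2]].
All simple roots have the same length, so the diagram is simply laced. The associated Dynkin diagram is a chain of 2 nodes with a fork of two nodes at one end (D_4), so the type is D_4 (the algebra so(8)).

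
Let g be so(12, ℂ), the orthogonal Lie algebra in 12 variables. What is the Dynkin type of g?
D_6 (so(12))

This is so(12) with 12 even, which has dimension 12(12-1)/2 = 66 and rank 12/2 = 6. In the classification of classical Lie algebras, the orthogonal algebra so(2n) in an even number of variables has type D_n; here n = 6, so the Dynkin diagram is a chain of 4 nodes with a fork of two nodes at one end (D_6). Hence the type is D_6.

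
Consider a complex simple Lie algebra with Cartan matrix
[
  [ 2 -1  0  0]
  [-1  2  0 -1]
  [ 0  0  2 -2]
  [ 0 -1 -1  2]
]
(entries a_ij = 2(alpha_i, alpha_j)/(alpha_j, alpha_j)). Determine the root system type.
The matrix has rank 4 with 2's on the diagonal. Reading the off-diagonal entries as Dynkin edges (a single edge where a_ij = a_ji = -1; a double or triple edge where a_ij * a_ji = 2 or 3), the diagram is a chain of 4 nodes with a double edge at one end; the terminal node there is the unique long simple root (C_4). One simple-root ordering that puts it in standard form is (alpha_1, alpha_2, alpha_4, alpha_3). So the algebra is type C_4, i.e. sp(8).

C_4 (sp(8))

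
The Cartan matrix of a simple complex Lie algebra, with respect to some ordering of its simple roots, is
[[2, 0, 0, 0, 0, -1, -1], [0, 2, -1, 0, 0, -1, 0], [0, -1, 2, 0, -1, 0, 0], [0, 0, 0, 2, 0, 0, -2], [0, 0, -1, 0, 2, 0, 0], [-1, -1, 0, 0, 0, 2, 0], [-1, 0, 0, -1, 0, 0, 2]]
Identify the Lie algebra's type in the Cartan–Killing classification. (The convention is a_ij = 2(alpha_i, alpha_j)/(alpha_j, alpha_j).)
The matrix has rank 7 with 2's on the diagonal. Reading the off-diagonal entries as Dynkin edges (a single edge where a_ij = a_ji = -1; a double or triple edge where a_ij * a_ji = 2 or 3), the diagram is a chain of 7 nodes with a double edge at one end; the terminal node there is the unique long simple root (C_7). One simple-root ordering that puts it in standard form is (alpha_5, alpha_3, alpha_2, alpha_6, alpha_1, alpha_7, alpha_4). So the algebra is type C_7, i.e. sp(14).

type C_7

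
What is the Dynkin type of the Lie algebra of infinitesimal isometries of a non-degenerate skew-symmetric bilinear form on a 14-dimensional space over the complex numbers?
C_7 (sp(14))

This is sp(14), which has dimension 14(14+1)/2 = 105 and rank 14/2 = 7. In the classification of classical Lie algebras, the symplectic algebra sp(2n) has type C_n; here n = 7, so the Dynkin diagram is a chain of 7 nodes with a double edge at one end; the terminal node there is the unique long simple root (C_7). Hence the type is C_7.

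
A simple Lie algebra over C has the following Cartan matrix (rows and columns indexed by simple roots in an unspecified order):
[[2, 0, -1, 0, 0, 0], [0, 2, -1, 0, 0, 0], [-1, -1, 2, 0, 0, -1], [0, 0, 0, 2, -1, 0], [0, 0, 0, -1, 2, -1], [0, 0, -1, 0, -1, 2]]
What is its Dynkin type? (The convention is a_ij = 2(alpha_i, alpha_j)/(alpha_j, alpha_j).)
D_6

The matrix has rank 6 with 2's on the diagonal. Reading the off-diagonal entries as Dynkin edges (a single edge where a_ij = a_ji = -1; a double or triple edge where a_ij * a_ji = 2 or 3), the diagram is a chain of 4 nodes with a fork of two nodes at one end (D_6). One simple-root ordering that puts it in standard form is (alpha_4, alpha_5, alpha_6, alpha_3, alpha_1, alpha_2). So the algebra is type D_6, i.e. so(12).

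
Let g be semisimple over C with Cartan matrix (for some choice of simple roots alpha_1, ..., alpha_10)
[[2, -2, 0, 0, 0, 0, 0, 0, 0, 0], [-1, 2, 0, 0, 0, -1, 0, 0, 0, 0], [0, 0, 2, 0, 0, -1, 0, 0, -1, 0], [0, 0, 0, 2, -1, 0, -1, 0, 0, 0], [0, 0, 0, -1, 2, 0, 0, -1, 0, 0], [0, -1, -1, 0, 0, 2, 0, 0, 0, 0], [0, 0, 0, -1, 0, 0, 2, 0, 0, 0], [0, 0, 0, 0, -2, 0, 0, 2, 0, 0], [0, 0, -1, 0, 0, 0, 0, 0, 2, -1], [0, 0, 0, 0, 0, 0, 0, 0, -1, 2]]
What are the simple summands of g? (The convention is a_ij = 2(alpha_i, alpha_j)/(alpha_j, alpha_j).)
C_4 ⊕ C_6

The diagram associated to this matrix has two connected components: the simple roots {alpha_4, alpha_5, alpha_7, alpha_8} form a chain of 4 nodes with a double edge at one end; the terminal node there is the unique long simple root (C_4), and {alpha_1, alpha_2, alpha_3, alpha_6, alpha_9, alpha_10} form a chain of 6 nodes with a double edge at one end; the terminal node there is the unique long simple root (C_6). A semisimple Lie algebra decomposes uniquely as the direct sum of simple ideals, one per connected component of its Dynkin diagram, so g ≅ C_4 ⊕ C_6 (dimension 36 + 78 = 114).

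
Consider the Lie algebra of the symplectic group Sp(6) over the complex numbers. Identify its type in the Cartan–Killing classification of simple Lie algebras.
This is sp(6), which has dimension 6(6+1)/2 = 21 and rank 6/2 = 3. In the classification of classical Lie algebras, the symplectic algebra sp(2n) has type C_n; here n = 3, so the Dynkin diagram is a chain of 3 nodes with a double edge at one end; the terminal node there is the unique long simple root (C_3). Hence the type is C_3.

C_3 (sp(6))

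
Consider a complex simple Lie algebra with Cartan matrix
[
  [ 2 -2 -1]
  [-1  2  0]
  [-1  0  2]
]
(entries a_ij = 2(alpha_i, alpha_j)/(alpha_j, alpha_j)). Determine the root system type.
B_3

The matrix has rank 3 with 2's on the diagonal. Reading the off-diagonal entries as Dynkin edges (a single edge where a_ij = a_ji = -1; a double or triple edge where a_ij * a_ji = 2 or 3), the diagram is a chain of 3 nodes with a double edge at one end; the terminal node there is the unique short simple root (B_3). One simple-root ordering that puts it in standard form is (alpha_3, alpha_1, alpha_2). So the algebra is type B_3, i.e. so(7).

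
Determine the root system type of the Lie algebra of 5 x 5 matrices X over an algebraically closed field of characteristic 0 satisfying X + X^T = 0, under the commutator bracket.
type B_2

This is so(5) with 5 odd, which has dimension 5(5-1)/2 = 10 and rank (5-1)/2 = 2. In the classification of classical Lie algebras, the orthogonal algebra so(2n+1) in an odd number of variables has type B_n; here n = 2, so the Dynkin diagram is a chain of 2 nodes with a double edge at one end; the terminal node there is the unique short simple root (B_2). Hence the type is B_2.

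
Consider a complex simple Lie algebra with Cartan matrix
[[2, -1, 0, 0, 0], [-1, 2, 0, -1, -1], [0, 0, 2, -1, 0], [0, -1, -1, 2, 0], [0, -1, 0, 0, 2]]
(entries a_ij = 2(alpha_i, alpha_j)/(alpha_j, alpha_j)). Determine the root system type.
The matrix has rank 5 with 2's on the diagonal. Reading the off-diagonal entries as Dynkin edges (a single edge where a_ij = a_ji = -1; a double or triple edge where a_ij * a_ji = 2 or 3), the diagram is a chain of 3 nodes with a fork of two nodes at one end (D_5). One simple-root ordering that puts it in standard form is (alpha_3, alpha_4, alpha_2, alpha_1, alpha_5). So the algebra is type D_5, i.e. so(10).

D5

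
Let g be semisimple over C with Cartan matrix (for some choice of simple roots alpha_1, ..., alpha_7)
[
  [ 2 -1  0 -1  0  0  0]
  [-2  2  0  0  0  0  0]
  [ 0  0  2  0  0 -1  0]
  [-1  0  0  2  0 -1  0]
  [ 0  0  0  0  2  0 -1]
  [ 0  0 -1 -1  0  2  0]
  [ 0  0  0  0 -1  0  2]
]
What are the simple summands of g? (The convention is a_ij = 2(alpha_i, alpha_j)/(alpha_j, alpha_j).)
A_2 ⊕ C_5

The diagram associated to this matrix has two connected components: the simple roots {alpha_5, alpha_7} form a chain of 2 nodes with single edges (A_2), and {alpha_1, alpha_2, alpha_3, alpha_4, alpha_6} form a chain of 5 nodes with a double edge at one end; the terminal node there is the unique long simple root (C_5). A semisimple Lie algebra decomposes uniquely as the direct sum of simple ideals, one per connected component of its Dynkin diagram, so g ≅ A_2 ⊕ C_5 (dimension 8 + 55 = 63).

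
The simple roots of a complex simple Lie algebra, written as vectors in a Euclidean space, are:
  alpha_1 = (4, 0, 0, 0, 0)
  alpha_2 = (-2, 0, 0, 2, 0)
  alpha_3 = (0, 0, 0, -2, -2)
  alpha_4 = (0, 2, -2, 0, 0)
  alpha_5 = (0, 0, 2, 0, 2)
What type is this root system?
Compute the Cartan integers a_ij = 2(alpha_i, alpha_j)/(alpha_j, alpha_j); the resulting 5x5 Cartan matrix is
[[2, -2, 0, 0, 0], [-1, 2, -1, 0, 0], [0, -1, 2, 0, -1], [0, 0, 0, 2, -1], [0, 0, -1, -1, 2]].
The roots have two lengths (squared-length ratio 2:1); the short ones are alpha_{2,3,4,5}. The associated Dynkin diagram is a chain of 5 nodes with a double edge at one end; the terminal node there is the unique long simple root (C_5), so the type is C_5 (the algebra sp(10)).

type C_5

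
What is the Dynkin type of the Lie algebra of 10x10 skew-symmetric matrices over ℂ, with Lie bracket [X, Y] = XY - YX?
D_5 (so(10))

This is so(10) with 10 even, which has dimension 10(10-1)/2 = 45 and rank 10/2 = 5. In the classification of classical Lie algebras, the orthogonal algebra so(2n) in an even number of variables has type D_n; here n = 5, so the Dynkin diagram is a chain of 3 nodes with a fork of two nodes at one end (D_5). Hence the type is D_5.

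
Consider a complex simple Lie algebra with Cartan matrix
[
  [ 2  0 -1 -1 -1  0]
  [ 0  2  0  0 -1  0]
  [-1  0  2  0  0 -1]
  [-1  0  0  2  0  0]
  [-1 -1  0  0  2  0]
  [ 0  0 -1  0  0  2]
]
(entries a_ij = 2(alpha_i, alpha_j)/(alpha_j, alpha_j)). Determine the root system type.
The matrix has rank 6 with 2's on the diagonal. Reading the off-diagonal entries as Dynkin edges (a single edge where a_ij = a_ji = -1; a double or triple edge where a_ij * a_ji = 2 or 3), the diagram is a chain of 5 nodes with one extra node attached to the third node from one end (E_6). One simple-root ordering that puts it in standard form is (alpha_6, alpha_4, alpha_3, alpha_1, alpha_5, alpha_2). So the algebra is type E_6.

E_6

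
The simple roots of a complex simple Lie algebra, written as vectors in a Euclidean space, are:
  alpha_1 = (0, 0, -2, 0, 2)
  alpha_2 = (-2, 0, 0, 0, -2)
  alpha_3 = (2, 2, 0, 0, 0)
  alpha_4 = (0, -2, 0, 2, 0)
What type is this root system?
A4

Compute the Cartan integers a_ij = 2(alpha_i, alpha_j)/(alpha_j, alpha_j); the resulting 4x4 Cartan matrix is
[[2, -1, 0, 0], [-1, 2, -1, 0], [0, -1, 2, -1], [0, 0, -1, 2]].
All simple roots have the same length, so the diagram is simply laced. The associated Dynkin diagram is a chain of 4 nodes with single edges (A_4), so the type is A_4 (the algebra sl(5)).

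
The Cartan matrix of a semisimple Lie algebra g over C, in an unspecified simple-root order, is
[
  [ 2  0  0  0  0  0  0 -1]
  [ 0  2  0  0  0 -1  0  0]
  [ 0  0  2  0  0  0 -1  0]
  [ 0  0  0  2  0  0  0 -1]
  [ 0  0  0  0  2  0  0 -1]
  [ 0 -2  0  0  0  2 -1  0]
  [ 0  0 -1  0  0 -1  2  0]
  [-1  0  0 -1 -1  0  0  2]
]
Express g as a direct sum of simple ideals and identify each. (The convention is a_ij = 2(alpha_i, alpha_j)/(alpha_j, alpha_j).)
The diagram associated to this matrix has two connected components: the simple roots {alpha_2, alpha_3, alpha_6, alpha_7} form a chain of 4 nodes with a double edge at one end; the terminal node there is the unique short simple root (B_4), and {alpha_1, alpha_4, alpha_5, alpha_8} form a chain of 2 nodes with a fork of two nodes at one end (D_4). A semisimple Lie algebra decomposes uniquely as the direct sum of simple ideals, one per connected component of its Dynkin diagram, so g ≅ B_4 ⊕ D_4 (dimension 36 + 28 = 64).

B4 ⊕ D4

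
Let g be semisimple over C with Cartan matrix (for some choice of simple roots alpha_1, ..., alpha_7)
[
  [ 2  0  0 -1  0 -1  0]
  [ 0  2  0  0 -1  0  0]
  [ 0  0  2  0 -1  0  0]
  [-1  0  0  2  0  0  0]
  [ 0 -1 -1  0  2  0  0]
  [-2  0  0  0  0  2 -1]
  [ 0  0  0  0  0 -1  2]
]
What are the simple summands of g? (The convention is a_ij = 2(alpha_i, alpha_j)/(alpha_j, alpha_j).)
The diagram associated to this matrix has two connected components: the simple roots {alpha_2, alpha_3, alpha_5} form a chain of 3 nodes with single edges (A_3), and {alpha_1, alpha_4, alpha_6, alpha_7} form a chain of 4 nodes with a double edge between the middle two (F_4). A semisimple Lie algebra decomposes uniquely as the direct sum of simple ideals, one per connected component of its Dynkin diagram, so g ≅ A_3 ⊕ F_4 (dimension 15 + 52 = 67).

A3 ⊕ F4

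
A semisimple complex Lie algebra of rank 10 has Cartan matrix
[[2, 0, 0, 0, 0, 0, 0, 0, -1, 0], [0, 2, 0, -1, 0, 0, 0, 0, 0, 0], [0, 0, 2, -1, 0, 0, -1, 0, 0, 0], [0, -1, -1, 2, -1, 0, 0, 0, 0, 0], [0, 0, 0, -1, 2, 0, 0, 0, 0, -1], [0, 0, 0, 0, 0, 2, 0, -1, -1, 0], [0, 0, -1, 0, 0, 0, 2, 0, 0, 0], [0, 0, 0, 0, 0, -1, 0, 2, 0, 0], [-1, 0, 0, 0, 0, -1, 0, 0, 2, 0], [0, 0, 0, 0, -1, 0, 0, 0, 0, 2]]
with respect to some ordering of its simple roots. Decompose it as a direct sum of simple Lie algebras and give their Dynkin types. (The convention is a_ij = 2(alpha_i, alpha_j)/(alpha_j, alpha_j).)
The diagram associated to this matrix has two connected components: the simple roots {alpha_1, alpha_6, alpha_8, alpha_9} form a chain of 4 nodes with single edges (A_4), and {alpha_2, alpha_3, alpha_4, alpha_5, alpha_7, alpha_10} form a chain of 5 nodes with one extra node attached to the third node from one end (E_6). A semisimple Lie algebra decomposes uniquely as the direct sum of simple ideals, one per connected component of its Dynkin diagram, so g ≅ A_4 ⊕ E_6 (dimension 24 + 78 = 102).

A_4 + E_6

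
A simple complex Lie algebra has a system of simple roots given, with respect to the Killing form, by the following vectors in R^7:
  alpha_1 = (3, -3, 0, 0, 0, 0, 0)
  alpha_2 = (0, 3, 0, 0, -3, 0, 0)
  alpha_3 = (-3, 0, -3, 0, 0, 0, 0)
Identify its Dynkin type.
type A_3

Compute the Cartan integers a_ij = 2(alpha_i, alpha_j)/(alpha_j, alpha_j); the resulting 3x3 Cartan matrix is
[[2, -1, -1], [-1, 2, 0], [-1, 0, 2]].
All simple roots have the same length, so the diagram is simply laced. The associated Dynkin diagram is a chain of 3 nodes with single edges (A_3), so the type is A_3 (the algebra sl(4)).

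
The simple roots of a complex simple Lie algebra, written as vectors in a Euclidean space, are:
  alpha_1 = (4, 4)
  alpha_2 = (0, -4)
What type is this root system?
B_2 (so(5))

Compute the Cartan integers a_ij = 2(alpha_i, alpha_j)/(alpha_j, alpha_j); the resulting 2x2 Cartan matrix is
[[2, -2], [-1, 2]].
The roots have two lengths (squared-length ratio 2:1); the short ones are alpha_{2}. The associated Dynkin diagram is a chain of 2 nodes with a double edge at one end; the terminal node there is the unique short simple root (B_2), so the type is B_2 (the algebra so(5)).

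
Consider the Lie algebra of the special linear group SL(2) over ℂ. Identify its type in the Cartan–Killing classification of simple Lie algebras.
This is sl(2), which has dimension 2^2 - 1 = 3 and rank 2 - 1 = 1 (a Cartan subalgebra is the diagonal traceless matrices). In the classification of classical Lie algebras, the special linear algebra sl(n+1) has type A_n; here n = 1, so the Dynkin diagram is a chain of 1 nodes with single edges (A_1). Hence the type is A_1.

A1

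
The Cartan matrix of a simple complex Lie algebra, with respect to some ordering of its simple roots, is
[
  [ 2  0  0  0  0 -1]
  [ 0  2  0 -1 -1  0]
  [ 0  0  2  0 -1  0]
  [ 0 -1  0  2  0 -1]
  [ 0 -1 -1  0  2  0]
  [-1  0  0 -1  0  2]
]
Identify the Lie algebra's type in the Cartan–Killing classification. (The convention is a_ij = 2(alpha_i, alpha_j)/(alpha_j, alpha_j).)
type A_6

The matrix has rank 6 with 2's on the diagonal. Reading the off-diagonal entries as Dynkin edges (a single edge where a_ij = a_ji = -1; a double or triple edge where a_ij * a_ji = 2 or 3), the diagram is a chain of 6 nodes with single edges (A_6). One simple-root ordering that puts it in standard form is (alpha_3, alpha_5, alpha_2, alpha_4, alpha_6, alpha_1). So the algebra is type A_6, i.e. sl(7).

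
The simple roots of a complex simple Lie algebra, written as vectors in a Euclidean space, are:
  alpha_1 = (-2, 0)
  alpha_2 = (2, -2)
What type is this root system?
B_2 (so(5))

Compute the Cartan integers a_ij = 2(alpha_i, alpha_j)/(alpha_j, alpha_j); the resulting 2x2 Cartan matrix is
[[2, -1], [-2, 2]].
The roots have two lengths (squared-length ratio 2:1); the short ones are alpha_{1}. The associated Dynkin diagram is a chain of 2 nodes with a double edge at one end; the terminal node there is the unique short simple root (B_2), so the type is B_2 (the algebra so(5)).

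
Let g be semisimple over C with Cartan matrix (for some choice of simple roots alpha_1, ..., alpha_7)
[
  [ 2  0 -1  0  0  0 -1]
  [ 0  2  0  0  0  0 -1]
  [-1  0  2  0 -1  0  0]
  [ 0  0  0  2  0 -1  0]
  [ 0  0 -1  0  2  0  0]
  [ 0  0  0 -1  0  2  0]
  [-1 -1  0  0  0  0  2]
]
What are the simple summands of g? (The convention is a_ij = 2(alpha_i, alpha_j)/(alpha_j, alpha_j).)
The diagram associated to this matrix has two connected components: the simple roots {alpha_4, alpha_6} form a chain of 2 nodes with single edges (A_2), and {alpha_1, alpha_2, alpha_3, alpha_5, alpha_7} form a chain of 5 nodes with single edges (A_5). A semisimple Lie algebra decomposes uniquely as the direct sum of simple ideals, one per connected component of its Dynkin diagram, so g ≅ A_2 ⊕ A_5 (dimension 8 + 35 = 43).

A_2 (sl(3)) + A_5 (sl(6))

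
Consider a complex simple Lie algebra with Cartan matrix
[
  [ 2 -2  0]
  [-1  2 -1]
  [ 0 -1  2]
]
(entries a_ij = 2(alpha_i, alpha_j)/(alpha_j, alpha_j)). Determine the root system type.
type C_3

The matrix has rank 3 with 2's on the diagonal. Reading the off-diagonal entries as Dynkin edges (a single edge where a_ij = a_ji = -1; a double or triple edge where a_ij * a_ji = 2 or 3), the diagram is a chain of 3 nodes with a double edge at one end; the terminal node there is the unique long simple root (C_3). One simple-root ordering that puts it in standard form is (alpha_3, alpha_2, alpha_1). So the algebra is type C_3, i.e. sp(6).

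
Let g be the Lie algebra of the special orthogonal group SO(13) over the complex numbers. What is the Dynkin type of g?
B_6

This is so(13) with 13 odd, which has dimension 13(13-1)/2 = 78 and rank (13-1)/2 = 6. In the classification of classical Lie algebras, the orthogonal algebra so(2n+1) in an odd number of variables has type B_n; here n = 6, so the Dynkin diagram is a chain of 6 nodes with a double edge at one end; the terminal node there is the unique short simple root (B_6). Hence the type is B_6.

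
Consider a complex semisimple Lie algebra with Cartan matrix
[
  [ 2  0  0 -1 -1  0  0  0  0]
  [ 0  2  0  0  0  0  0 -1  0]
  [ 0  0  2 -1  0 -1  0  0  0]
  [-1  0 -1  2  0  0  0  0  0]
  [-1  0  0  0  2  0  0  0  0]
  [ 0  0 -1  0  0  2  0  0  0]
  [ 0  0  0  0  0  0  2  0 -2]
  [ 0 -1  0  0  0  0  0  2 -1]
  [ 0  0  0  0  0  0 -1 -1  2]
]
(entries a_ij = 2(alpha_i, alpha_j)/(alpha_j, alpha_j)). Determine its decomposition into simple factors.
A_5 + C_4

The diagram associated to this matrix has two connected components: the simple roots {alpha_1, alpha_3, alpha_4, alpha_5, alpha_6} form a chain of 5 nodes with single edges (A_5), and {alpha_2, alpha_7, alpha_8, alpha_9} form a chain of 4 nodes with a double edge at one end; the terminal node there is the unique long simple root (C_4). A semisimple Lie algebra decomposes uniquely as the direct sum of simple ideals, one per connected component of its Dynkin diagram, so g ≅ A_5 ⊕ C_4 (dimension 35 + 36 = 71).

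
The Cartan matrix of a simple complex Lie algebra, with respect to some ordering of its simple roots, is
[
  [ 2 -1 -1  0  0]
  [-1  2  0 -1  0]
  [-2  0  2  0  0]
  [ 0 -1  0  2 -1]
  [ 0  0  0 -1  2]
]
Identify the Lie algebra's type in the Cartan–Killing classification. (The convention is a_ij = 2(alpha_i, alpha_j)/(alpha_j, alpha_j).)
The matrix has rank 5 with 2's on the diagonal. Reading the off-diagonal entries as Dynkin edges (a single edge where a_ij = a_ji = -1; a double or triple edge where a_ij * a_ji = 2 or 3), the diagram is a chain of 5 nodes with a double edge at one end; the terminal node there is the unique long simple root (C_5). One simple-root ordering that puts it in standard form is (alpha_5, alpha_4, alpha_2, alpha_1, alpha_3). So the algebra is type C_5, i.e. sp(10).

C5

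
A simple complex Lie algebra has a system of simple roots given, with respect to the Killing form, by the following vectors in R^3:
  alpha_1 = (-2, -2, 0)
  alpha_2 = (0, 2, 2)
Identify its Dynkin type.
A_2

Compute the Cartan integers a_ij = 2(alpha_i, alpha_j)/(alpha_j, alpha_j); the resulting 2x2 Cartan matrix is
[[2, -1], [-1, 2]].
All simple roots have the same length, so the diagram is simply laced. The associated Dynkin diagram is a chain of 2 nodes with single edges (A_2), so the type is A_2 (the algebra sl(3)).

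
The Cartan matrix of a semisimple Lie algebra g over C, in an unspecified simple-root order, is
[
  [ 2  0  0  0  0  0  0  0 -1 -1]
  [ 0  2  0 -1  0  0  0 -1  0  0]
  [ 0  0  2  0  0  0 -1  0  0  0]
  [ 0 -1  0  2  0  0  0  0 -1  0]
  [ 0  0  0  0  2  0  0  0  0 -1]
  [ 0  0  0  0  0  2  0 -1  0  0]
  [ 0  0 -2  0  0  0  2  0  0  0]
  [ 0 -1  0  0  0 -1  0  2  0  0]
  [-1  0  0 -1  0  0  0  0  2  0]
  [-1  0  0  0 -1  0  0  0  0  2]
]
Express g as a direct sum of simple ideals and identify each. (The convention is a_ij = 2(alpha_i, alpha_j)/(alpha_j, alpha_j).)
type A_8 ⊕ type B_2

The diagram associated to this matrix has two connected components: the simple roots {alpha_1, alpha_2, alpha_4, alpha_5, alpha_6, alpha_8, alpha_9, alpha_10} form a chain of 8 nodes with single edges (A_8), and {alpha_3, alpha_7} form a chain of 2 nodes with a double edge at one end; the terminal node there is the unique short simple root (B_2). A semisimple Lie algebra decomposes uniquely as the direct sum of simple ideals, one per connected component of its Dynkin diagram, so g ≅ A_8 ⊕ B_2 (dimension 80 + 10 = 90).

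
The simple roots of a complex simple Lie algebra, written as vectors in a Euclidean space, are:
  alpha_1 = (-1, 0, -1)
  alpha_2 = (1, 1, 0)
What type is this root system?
Compute the Cartan integers a_ij = 2(alpha_i, alpha_j)/(alpha_j, alpha_j); the resulting 2x2 Cartan matrix is
[[2, -1], [-1, 2]].
All simple roots have the same length, so the diagram is simply laced. The associated Dynkin diagram is a chain of 2 nodes with single edges (A_2), so the type is A_2 (the algebra sl(3)).

A_2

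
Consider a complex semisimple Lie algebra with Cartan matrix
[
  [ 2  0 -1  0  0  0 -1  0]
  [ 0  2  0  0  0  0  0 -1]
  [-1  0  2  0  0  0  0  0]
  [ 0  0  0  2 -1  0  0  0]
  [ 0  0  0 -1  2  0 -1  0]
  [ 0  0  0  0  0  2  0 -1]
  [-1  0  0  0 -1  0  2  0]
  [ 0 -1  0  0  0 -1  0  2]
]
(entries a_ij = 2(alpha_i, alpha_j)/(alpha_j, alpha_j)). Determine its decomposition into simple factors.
The diagram associated to this matrix has two connected components: the simple roots {alpha_2, alpha_6, alpha_8} form a chain of 3 nodes with single edges (A_3), and {alpha_1, alpha_3, alpha_4, alpha_5, alpha_7} form a chain of 5 nodes with single edges (A_5). A semisimple Lie algebra decomposes uniquely as the direct sum of simple ideals, one per connected component of its Dynkin diagram, so g ≅ A_3 ⊕ A_5 (dimension 15 + 35 = 50).

A_3 (sl(4)) + A_5 (sl(6))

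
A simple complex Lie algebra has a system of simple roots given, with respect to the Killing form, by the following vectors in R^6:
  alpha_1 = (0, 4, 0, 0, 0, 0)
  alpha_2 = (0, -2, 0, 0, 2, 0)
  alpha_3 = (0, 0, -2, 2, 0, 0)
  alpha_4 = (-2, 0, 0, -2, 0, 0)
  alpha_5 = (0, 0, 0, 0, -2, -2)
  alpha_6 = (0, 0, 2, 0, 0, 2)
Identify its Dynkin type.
Compute the Cartan integers a_ij = 2(alpha_i, alpha_j)/(alpha_j, alpha_j); the resulting 6x6 Cartan matrix is
[[2, -2, 0, 0, 0, 0], [-1, 2, 0, 0, -1, 0], [0, 0, 2, -1, 0, -1], [0, 0, -1, 2, 0, 0], [0, -1, 0, 0, 2, -1], [0, 0, -1, 0, -1, 2]].
The roots have two lengths (squared-length ratio 2:1); the short ones are alpha_{2,3,4,5,6}. The associated Dynkin diagram is a chain of 6 nodes with a double edge at one end; the terminal node there is the unique long simple root (C_6), so the type is C_6 (the algebra sp(12)).

C_6 (sp(12))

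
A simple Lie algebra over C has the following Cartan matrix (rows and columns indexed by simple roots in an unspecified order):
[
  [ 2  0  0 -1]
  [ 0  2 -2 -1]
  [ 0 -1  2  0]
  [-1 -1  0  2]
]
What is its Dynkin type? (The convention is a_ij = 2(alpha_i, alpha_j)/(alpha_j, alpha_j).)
B4

The matrix has rank 4 with 2's on the diagonal. Reading the off-diagonal entries as Dynkin edges (a single edge where a_ij = a_ji = -1; a double or triple edge where a_ij * a_ji = 2 or 3), the diagram is a chain of 4 nodes with a double edge at one end; the terminal node there is the unique short simple root (B_4). One simple-root ordering that puts it in standard form is (alpha_1, alpha_4, alpha_2, alpha_3). So the algebra is type B_4, i.e. so(9).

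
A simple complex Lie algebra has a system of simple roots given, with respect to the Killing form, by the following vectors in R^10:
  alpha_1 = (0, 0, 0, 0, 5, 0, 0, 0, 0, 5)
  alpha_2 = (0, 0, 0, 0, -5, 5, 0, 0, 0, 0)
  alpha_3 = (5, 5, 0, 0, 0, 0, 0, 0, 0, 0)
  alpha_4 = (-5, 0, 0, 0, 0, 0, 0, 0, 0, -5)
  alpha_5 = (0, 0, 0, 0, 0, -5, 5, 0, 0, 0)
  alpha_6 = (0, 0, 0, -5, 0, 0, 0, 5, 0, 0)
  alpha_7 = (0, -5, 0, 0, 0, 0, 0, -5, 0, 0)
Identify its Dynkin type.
Compute the Cartan integers a_ij = 2(alpha_i, alpha_j)/(alpha_j, alpha_j); the resulting 7x7 Cartan matrix is
[[2, -1, 0, -1, 0, 0, 0], [-1, 2, 0, 0, -1, 0, 0], [0, 0, 2, -1, 0, 0, -1], [-1, 0, -1, 2, 0, 0, 0], [0, -1, 0, 0, 2, 0, 0], [0, 0, 0, 0, 0, 2, -1], [0, 0, -1, 0, 0, -1, 2]].
All simple roots have the same length, so the diagram is simply laced. The associated Dynkin diagram is a chain of 7 nodes with single edges (A_7), so the type is A_7 (the algebra sl(8)).

A_7 (sl(8))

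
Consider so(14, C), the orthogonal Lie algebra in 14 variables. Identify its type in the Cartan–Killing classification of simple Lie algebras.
type D_7

This is so(14) with 14 even, which has dimension 14(14-1)/2 = 91 and rank 14/2 = 7. In the classification of classical Lie algebras, the orthogonal algebra so(2n) in an even number of variables has type D_n; here n = 7, so the Dynkin diagram is a chain of 5 nodes with a fork of two nodes at one end (D_7). Hence the type is D_7.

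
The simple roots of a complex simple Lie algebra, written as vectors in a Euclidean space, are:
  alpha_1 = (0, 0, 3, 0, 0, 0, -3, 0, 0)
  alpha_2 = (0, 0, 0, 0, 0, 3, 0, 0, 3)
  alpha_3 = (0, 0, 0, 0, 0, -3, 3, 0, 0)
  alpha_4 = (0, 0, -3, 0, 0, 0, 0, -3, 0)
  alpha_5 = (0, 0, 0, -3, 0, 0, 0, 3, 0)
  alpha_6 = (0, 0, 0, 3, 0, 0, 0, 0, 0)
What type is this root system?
B_6 (so(13))

Compute the Cartan integers a_ij = 2(alpha_i, alpha_j)/(alpha_j, alpha_j); the resulting 6x6 Cartan matrix is
[[2, 0, -1, -1, 0, 0], [0, 2, -1, 0, 0, 0], [-1, -1, 2, 0, 0, 0], [-1, 0, 0, 2, -1, 0], [0, 0, 0, -1, 2, -2], [0, 0, 0, 0, -1, 2]].
The roots have two lengths (squared-length ratio 2:1); the short ones are alpha_{6}. The associated Dynkin diagram is a chain of 6 nodes with a double edge at one end; the terminal node there is the unique short simple root (B_6), so the type is B_6 (the algebra so(13)).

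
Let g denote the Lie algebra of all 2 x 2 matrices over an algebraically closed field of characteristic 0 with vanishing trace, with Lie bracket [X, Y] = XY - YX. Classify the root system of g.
This is sl(2), which has dimension 2^2 - 1 = 3 and rank 2 - 1 = 1 (a Cartan subalgebra is the diagonal traceless matrices). In the classification of classical Lie algebras, the special linear algebra sl(n+1) has type A_n; here n = 1, so the Dynkin diagram is a chain of 1 nodes with single edges (A_1). Hence the type is A_1.

type A_1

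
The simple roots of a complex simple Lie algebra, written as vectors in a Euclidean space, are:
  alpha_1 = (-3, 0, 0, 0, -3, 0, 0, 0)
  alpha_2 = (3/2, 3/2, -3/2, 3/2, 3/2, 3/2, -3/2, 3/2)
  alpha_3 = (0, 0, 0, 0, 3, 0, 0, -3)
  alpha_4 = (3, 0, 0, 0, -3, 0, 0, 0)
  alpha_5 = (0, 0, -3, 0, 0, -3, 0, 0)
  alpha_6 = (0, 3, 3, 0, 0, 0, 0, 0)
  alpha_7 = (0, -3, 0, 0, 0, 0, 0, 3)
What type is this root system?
E7

Compute the Cartan integers a_ij = 2(alpha_i, alpha_j)/(alpha_j, alpha_j); the resulting 7x7 Cartan matrix is
[[2, -1, -1, 0, 0, 0, 0], [-1, 2, 0, 0, 0, 0, 0], [-1, 0, 2, -1, 0, 0, -1], [0, 0, -1, 2, 0, 0, 0], [0, 0, 0, 0, 2, -1, 0], [0, 0, 0, 0, -1, 2, -1], [0, 0, -1, 0, 0, -1, 2]].
All simple roots have the same length, so the diagram is simply laced. The associated Dynkin diagram is a chain of 6 nodes with one extra node attached to the third node from one end (E_7), so the type is E_7.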